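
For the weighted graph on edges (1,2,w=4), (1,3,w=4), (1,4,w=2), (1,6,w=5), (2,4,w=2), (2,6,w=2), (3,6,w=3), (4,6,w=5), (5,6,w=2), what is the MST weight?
11 (MST edges: (1,4,w=2), (2,4,w=2), (2,6,w=2), (3,6,w=3), (5,6,w=2); sum of weights 2 + 2 + 2 + 3 + 2 = 11)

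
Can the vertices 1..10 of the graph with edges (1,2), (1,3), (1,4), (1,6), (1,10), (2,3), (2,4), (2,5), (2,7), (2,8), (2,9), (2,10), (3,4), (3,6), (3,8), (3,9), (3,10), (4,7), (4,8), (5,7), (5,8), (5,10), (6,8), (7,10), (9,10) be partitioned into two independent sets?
No (odd cycle of length 3: 3 -> 1 -> 6 -> 3)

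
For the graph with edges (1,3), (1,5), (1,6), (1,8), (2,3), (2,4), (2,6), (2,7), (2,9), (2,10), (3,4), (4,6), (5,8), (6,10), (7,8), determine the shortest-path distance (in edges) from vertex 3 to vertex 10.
2 (path: 3 -> 2 -> 10, 2 edges)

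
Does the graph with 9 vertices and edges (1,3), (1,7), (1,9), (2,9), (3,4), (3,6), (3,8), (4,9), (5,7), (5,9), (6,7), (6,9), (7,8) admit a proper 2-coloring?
Yes. Partition: {1, 2, 4, 5, 6, 8}, {3, 7, 9}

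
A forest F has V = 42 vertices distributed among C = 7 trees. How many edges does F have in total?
35 (Each of the 7 component trees on V_i vertices has V_i - 1 edges; summing gives V - C = 42 - 7 = 35)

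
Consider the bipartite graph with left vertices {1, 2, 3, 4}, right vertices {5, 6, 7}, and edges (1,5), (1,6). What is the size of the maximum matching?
1 (matching: (1,6); upper bound min(|L|,|R|) = min(4,3) = 3)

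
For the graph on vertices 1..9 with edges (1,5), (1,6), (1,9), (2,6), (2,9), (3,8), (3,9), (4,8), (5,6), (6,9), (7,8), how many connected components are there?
1 (components: {1, 2, 3, 4, 5, 6, 7, 8, 9})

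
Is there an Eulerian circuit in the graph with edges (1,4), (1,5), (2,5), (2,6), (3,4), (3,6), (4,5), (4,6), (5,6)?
Yes (the graph is connected and all 6 vertices have even degree)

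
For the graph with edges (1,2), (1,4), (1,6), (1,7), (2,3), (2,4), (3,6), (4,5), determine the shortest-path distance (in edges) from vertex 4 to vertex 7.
2 (path: 4 -> 1 -> 7, 2 edges)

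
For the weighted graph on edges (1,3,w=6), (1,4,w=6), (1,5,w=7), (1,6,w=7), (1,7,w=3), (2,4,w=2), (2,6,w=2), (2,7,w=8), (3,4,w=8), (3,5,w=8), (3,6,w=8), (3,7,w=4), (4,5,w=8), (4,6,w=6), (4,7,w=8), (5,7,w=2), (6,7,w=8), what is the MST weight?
19 (MST edges: (1,4,w=6), (1,7,w=3), (2,4,w=2), (2,6,w=2), (3,7,w=4), (5,7,w=2); sum of weights 6 + 3 + 2 + 2 + 4 + 2 = 19)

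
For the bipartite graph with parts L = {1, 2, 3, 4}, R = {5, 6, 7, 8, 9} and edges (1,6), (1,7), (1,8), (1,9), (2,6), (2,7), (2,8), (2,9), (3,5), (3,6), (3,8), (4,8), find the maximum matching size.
4 (matching: (1,9), (2,7), (3,6), (4,8); upper bound min(|L|,|R|) = min(4,5) = 4)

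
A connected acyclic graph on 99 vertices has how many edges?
98 (A tree on V vertices has V - 1 edges, so 99 - 1 = 98)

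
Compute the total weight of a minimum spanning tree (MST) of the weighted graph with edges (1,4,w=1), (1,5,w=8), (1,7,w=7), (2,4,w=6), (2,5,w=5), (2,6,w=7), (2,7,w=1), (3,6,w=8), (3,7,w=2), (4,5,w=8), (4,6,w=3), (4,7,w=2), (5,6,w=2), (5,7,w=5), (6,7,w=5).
11 (MST edges: (1,4,w=1), (2,7,w=1), (3,7,w=2), (4,6,w=3), (4,7,w=2), (5,6,w=2); sum of weights 1 + 1 + 2 + 3 + 2 + 2 = 11)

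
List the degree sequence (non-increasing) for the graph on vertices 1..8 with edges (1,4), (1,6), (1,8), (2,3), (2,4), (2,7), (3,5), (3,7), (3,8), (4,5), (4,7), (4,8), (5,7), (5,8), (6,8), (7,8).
[6, 5, 5, 4, 4, 3, 3, 2] (degrees: deg(1)=3, deg(2)=3, deg(3)=4, deg(4)=5, deg(5)=4, deg(6)=2, deg(7)=5, deg(8)=6)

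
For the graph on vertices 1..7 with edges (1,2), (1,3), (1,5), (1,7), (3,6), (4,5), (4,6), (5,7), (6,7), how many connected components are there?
1 (components: {1, 2, 3, 4, 5, 6, 7})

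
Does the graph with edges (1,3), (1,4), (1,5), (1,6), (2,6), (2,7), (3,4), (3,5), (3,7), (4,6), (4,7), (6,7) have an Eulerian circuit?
Yes (the graph is connected and all 7 vertices have even degree)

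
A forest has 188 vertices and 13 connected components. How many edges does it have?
175 (Each of the 13 component trees on V_i vertices has V_i - 1 edges; summing gives V - C = 188 - 13 = 175)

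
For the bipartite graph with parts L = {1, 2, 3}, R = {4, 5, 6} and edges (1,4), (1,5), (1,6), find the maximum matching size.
1 (matching: (1,6); upper bound min(|L|,|R|) = min(3,3) = 3)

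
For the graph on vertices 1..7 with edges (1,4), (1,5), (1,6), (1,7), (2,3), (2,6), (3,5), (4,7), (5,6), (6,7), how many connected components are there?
1 (components: {1, 2, 3, 4, 5, 6, 7})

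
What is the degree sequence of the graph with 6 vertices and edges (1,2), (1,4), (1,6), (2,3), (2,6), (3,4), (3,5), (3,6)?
[4, 3, 3, 3, 2, 1] (degrees: deg(1)=3, deg(2)=3, deg(3)=4, deg(4)=2, deg(5)=1, deg(6)=3)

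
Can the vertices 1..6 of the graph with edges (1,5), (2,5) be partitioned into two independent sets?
Yes. Partition: {1, 2, 3, 4, 6}, {5}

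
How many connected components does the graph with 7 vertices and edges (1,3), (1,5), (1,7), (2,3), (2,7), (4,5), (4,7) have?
2 (components: {1, 2, 3, 4, 5, 7}, {6})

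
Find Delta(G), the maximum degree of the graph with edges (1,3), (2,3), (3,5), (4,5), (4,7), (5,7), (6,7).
3 (attained at vertices 3, 5, 7)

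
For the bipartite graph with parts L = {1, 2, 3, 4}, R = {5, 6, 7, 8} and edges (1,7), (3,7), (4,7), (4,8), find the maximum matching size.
2 (matching: (1,7), (4,8); upper bound min(|L|,|R|) = min(4,4) = 4)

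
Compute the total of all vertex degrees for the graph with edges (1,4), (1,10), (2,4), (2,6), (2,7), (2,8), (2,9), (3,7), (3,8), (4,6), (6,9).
22 (handshake: sum of degrees = 2|E| = 2 x 11 = 22)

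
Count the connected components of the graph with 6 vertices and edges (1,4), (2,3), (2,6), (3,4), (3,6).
2 (components: {1, 2, 3, 4, 6}, {5})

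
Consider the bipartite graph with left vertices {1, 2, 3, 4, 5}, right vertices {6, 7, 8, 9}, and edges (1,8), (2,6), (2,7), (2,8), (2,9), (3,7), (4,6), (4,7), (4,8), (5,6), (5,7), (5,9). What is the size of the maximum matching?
4 (matching: (1,8), (2,9), (3,7), (4,6); upper bound min(|L|,|R|) = min(5,4) = 4)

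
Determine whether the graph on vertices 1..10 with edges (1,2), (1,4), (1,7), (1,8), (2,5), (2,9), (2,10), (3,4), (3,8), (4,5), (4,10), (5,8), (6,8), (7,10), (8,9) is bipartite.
Yes. Partition: {1, 3, 5, 6, 9, 10}, {2, 4, 7, 8}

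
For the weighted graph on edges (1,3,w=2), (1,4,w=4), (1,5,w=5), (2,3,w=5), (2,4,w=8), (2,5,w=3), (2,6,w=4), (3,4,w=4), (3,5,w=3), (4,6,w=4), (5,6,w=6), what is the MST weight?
16 (MST edges: (1,3,w=2), (1,4,w=4), (2,5,w=3), (2,6,w=4), (3,5,w=3); sum of weights 2 + 4 + 3 + 4 + 3 = 16)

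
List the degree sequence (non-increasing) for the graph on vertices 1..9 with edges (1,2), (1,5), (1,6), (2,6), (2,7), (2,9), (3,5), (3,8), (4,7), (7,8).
[4, 3, 3, 2, 2, 2, 2, 1, 1] (degrees: deg(1)=3, deg(2)=4, deg(3)=2, deg(4)=1, deg(5)=2, deg(6)=2, deg(7)=3, deg(8)=2, deg(9)=1)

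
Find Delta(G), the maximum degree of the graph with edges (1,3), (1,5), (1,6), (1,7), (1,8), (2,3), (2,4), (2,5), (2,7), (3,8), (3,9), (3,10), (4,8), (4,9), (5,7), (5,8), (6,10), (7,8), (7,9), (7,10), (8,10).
6 (attained at vertices 7, 8)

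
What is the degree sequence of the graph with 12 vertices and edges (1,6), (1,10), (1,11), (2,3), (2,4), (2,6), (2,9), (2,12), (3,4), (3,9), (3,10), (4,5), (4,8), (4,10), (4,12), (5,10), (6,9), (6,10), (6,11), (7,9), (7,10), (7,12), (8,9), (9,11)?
[6, 6, 6, 5, 5, 4, 3, 3, 3, 3, 2, 2] (degrees: deg(1)=3, deg(2)=5, deg(3)=4, deg(4)=6, deg(5)=2, deg(6)=5, deg(7)=3, deg(8)=2, deg(9)=6, deg(10)=6, deg(11)=3, deg(12)=3)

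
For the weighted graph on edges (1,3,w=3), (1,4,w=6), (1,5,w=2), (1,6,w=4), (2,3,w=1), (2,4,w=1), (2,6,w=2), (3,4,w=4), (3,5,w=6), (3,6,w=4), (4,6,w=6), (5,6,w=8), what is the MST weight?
9 (MST edges: (1,3,w=3), (1,5,w=2), (2,3,w=1), (2,4,w=1), (2,6,w=2); sum of weights 3 + 2 + 1 + 1 + 2 = 9)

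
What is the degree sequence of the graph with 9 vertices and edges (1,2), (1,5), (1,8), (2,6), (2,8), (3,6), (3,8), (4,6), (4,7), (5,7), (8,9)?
[4, 3, 3, 3, 2, 2, 2, 2, 1] (degrees: deg(1)=3, deg(2)=3, deg(3)=2, deg(4)=2, deg(5)=2, deg(6)=3, deg(7)=2, deg(8)=4, deg(9)=1)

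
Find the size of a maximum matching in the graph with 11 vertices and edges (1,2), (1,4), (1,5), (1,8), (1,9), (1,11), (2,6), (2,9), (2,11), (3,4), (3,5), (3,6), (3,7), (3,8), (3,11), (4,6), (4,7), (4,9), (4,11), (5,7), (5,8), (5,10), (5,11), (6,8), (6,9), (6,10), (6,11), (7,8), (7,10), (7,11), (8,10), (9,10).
5 (matching: (1,8), (2,9), (3,6), (5,10), (7,11); upper bound floor(n/2) = floor(11/2) = 5)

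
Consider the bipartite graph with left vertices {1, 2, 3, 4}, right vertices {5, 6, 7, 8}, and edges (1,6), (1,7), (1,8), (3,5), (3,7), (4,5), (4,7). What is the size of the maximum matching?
3 (matching: (1,8), (3,7), (4,5); upper bound min(|L|,|R|) = min(4,4) = 4)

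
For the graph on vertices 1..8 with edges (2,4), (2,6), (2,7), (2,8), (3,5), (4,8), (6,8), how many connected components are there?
3 (components: {1}, {2, 4, 6, 7, 8}, {3, 5})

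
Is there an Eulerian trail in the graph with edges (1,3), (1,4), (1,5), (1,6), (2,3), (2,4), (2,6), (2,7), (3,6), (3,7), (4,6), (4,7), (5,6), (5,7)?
Yes (the graph is connected and exactly 2 vertices have odd degree: {5, 6}; any Eulerian path must start and end at those)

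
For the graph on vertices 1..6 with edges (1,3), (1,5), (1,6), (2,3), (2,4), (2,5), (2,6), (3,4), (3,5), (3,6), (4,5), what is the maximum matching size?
3 (matching: (1,6), (2,5), (3,4); upper bound floor(n/2) = floor(6/2) = 3)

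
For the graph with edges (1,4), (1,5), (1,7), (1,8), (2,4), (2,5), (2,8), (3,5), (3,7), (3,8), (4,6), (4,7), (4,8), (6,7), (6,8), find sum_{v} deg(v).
30 (handshake: sum of degrees = 2|E| = 2 x 15 = 30)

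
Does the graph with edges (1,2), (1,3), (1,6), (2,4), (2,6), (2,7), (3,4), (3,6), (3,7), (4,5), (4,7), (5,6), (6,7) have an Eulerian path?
Yes (the graph is connected and exactly 2 vertices have odd degree: {1, 6}; any Eulerian path must start and end at those)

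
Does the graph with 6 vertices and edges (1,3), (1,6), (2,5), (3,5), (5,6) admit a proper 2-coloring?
Yes. Partition: {1, 4, 5}, {2, 3, 6}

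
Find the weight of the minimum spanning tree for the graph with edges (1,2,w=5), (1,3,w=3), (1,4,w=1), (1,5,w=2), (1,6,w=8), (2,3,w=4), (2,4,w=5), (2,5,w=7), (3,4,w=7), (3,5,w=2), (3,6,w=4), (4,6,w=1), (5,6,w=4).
10 (MST edges: (1,4,w=1), (1,5,w=2), (2,3,w=4), (3,5,w=2), (4,6,w=1); sum of weights 1 + 2 + 4 + 2 + 1 = 10)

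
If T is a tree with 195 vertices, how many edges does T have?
194 (A tree on V vertices has V - 1 edges, so 195 - 1 = 194)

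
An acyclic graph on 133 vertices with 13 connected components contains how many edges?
120 (Each of the 13 component trees on V_i vertices has V_i - 1 edges; summing gives V - C = 133 - 13 = 120)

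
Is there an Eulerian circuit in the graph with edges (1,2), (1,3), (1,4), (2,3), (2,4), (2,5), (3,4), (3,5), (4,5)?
No (2 vertices have odd degree: {1, 5}; Eulerian circuit requires 0)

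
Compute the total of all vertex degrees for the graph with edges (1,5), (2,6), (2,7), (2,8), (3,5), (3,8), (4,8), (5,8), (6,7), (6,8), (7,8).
22 (handshake: sum of degrees = 2|E| = 2 x 11 = 22)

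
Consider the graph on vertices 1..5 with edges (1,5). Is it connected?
No, it has 4 components: {1, 5}, {2}, {3}, {4}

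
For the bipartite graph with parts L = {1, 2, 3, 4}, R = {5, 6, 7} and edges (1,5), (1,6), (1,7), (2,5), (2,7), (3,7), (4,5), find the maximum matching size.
3 (matching: (1,6), (2,7), (4,5); upper bound min(|L|,|R|) = min(4,3) = 3)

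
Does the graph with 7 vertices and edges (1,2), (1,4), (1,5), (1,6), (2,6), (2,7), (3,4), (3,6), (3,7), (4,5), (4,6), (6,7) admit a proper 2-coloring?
No (odd cycle of length 3: 2 -> 1 -> 6 -> 2)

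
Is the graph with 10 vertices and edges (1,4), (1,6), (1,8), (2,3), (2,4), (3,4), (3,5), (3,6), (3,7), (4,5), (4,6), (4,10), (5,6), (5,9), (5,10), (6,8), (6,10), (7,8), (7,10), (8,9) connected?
Yes (BFS from 1 visits [1, 4, 6, 8, 2, 3, 5, 10, 7, 9] — all 10 vertices reached)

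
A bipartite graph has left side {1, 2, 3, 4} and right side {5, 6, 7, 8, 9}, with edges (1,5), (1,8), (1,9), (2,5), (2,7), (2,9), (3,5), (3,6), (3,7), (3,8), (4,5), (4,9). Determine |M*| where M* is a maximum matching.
4 (matching: (1,8), (2,7), (3,6), (4,9); upper bound min(|L|,|R|) = min(4,5) = 4)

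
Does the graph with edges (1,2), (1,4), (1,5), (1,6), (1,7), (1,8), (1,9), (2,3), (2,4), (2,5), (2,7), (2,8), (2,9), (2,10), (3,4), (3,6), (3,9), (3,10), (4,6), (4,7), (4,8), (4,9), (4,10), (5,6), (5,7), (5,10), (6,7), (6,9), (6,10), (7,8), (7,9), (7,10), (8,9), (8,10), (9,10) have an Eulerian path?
No (4 vertices have odd degree: {1, 3, 5, 6}; Eulerian path requires 0 or 2)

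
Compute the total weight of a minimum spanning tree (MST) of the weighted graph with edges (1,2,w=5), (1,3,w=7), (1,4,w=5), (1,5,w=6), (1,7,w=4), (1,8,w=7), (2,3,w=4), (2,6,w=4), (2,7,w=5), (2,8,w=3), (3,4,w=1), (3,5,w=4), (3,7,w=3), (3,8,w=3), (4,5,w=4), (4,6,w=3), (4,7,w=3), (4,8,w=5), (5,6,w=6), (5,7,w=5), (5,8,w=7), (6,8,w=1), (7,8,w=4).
19 (MST edges: (1,7,w=4), (2,8,w=3), (3,4,w=1), (3,5,w=4), (3,7,w=3), (3,8,w=3), (6,8,w=1); sum of weights 4 + 3 + 1 + 4 + 3 + 3 + 1 = 19)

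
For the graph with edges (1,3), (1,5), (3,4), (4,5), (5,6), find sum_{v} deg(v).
10 (handshake: sum of degrees = 2|E| = 2 x 5 = 10)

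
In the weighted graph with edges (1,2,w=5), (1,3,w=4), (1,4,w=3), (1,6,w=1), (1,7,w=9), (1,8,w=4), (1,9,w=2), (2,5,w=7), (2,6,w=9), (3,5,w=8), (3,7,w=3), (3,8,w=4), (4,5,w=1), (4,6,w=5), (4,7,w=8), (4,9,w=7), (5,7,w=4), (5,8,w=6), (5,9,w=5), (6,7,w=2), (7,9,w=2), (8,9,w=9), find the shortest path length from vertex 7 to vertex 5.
4 (path: 7 -> 5; weights 4 = 4)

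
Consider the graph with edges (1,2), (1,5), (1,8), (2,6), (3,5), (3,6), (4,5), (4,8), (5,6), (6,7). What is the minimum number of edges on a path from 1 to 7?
3 (path: 1 -> 2 -> 6 -> 7, 3 edges)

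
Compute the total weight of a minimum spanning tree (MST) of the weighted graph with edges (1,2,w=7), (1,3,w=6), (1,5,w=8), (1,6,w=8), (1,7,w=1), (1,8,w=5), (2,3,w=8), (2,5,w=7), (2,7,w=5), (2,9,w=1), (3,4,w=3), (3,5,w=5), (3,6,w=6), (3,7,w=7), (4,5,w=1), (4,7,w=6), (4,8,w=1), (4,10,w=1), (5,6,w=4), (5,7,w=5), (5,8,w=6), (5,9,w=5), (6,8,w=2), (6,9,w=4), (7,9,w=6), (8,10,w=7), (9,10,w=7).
19 (MST edges: (1,7,w=1), (1,8,w=5), (2,9,w=1), (3,4,w=3), (4,5,w=1), (4,8,w=1), (4,10,w=1), (6,8,w=2), (6,9,w=4); sum of weights 1 + 5 + 1 + 3 + 1 + 1 + 1 + 2 + 4 = 19)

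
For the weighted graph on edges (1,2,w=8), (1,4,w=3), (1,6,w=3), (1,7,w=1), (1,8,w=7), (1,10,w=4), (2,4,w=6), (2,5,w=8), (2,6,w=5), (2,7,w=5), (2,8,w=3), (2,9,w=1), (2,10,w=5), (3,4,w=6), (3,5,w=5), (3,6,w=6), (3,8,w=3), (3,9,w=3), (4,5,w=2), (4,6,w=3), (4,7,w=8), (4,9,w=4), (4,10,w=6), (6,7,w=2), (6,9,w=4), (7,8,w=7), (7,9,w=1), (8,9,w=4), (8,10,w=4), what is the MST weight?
20 (MST edges: (1,4,w=3), (1,7,w=1), (1,10,w=4), (2,8,w=3), (2,9,w=1), (3,8,w=3), (4,5,w=2), (6,7,w=2), (7,9,w=1); sum of weights 3 + 1 + 4 + 3 + 1 + 3 + 2 + 2 + 1 = 20)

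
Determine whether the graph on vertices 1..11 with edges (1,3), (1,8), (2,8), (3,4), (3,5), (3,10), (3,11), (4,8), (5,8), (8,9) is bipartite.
Yes. Partition: {1, 2, 4, 5, 6, 7, 9, 10, 11}, {3, 8}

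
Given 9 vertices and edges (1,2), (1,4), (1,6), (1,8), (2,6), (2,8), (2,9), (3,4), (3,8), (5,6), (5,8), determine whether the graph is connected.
No, it has 2 components: {1, 2, 3, 4, 5, 6, 8, 9}, {7}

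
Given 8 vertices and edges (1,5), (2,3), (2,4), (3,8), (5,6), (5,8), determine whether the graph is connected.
No, it has 2 components: {1, 2, 3, 4, 5, 6, 8}, {7}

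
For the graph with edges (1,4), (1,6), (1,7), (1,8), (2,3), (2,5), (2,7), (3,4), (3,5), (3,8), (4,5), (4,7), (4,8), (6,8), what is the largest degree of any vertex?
5 (attained at vertex 4)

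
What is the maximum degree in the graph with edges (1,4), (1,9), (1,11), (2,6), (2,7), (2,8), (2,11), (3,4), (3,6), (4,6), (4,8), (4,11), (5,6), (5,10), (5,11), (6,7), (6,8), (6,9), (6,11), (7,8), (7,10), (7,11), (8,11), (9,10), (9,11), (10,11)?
9 (attained at vertex 11)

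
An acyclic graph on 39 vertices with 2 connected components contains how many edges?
37 (Each of the 2 component trees on V_i vertices has V_i - 1 edges; summing gives V - C = 39 - 2 = 37)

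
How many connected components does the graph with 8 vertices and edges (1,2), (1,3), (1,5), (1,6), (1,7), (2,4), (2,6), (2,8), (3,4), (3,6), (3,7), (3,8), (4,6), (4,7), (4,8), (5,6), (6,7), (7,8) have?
1 (components: {1, 2, 3, 4, 5, 6, 7, 8})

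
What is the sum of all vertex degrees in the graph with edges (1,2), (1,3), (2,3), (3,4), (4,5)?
10 (handshake: sum of degrees = 2|E| = 2 x 5 = 10)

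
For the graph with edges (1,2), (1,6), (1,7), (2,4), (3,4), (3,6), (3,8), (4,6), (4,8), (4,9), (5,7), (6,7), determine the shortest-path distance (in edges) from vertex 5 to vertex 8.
4 (path: 5 -> 7 -> 6 -> 3 -> 8, 4 edges)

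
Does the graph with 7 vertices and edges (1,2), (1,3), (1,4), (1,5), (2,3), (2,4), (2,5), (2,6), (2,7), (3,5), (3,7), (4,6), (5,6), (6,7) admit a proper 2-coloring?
No (odd cycle of length 3: 2 -> 1 -> 3 -> 2)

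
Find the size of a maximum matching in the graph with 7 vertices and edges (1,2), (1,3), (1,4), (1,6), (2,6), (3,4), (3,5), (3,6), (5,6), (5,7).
3 (matching: (2,6), (3,4), (5,7); upper bound floor(n/2) = floor(7/2) = 3)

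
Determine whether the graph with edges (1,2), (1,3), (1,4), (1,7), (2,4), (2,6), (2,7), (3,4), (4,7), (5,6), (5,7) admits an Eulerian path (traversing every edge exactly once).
Yes — and in fact it has an Eulerian circuit (the graph is connected and all 7 vertices have even degree)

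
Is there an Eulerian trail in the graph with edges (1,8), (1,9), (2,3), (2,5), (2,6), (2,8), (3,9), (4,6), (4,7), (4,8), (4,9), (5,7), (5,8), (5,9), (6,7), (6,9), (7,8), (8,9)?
Yes — and in fact it has an Eulerian circuit (the graph is connected and all 9 vertices have even degree)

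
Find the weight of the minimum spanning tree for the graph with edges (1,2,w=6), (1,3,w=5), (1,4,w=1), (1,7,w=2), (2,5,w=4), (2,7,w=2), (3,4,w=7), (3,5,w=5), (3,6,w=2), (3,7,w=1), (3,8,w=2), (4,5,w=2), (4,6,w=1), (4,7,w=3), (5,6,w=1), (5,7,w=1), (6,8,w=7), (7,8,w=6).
9 (MST edges: (1,4,w=1), (2,7,w=2), (3,7,w=1), (3,8,w=2), (4,6,w=1), (5,6,w=1), (5,7,w=1); sum of weights 1 + 2 + 1 + 2 + 1 + 1 + 1 = 9)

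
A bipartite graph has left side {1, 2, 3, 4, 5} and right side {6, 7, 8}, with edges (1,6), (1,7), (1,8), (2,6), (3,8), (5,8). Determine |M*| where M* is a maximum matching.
3 (matching: (1,7), (2,6), (3,8); upper bound min(|L|,|R|) = min(5,3) = 3)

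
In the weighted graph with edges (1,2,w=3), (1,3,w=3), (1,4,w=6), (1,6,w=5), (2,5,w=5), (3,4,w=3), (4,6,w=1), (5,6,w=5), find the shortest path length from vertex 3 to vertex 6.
4 (path: 3 -> 4 -> 6; weights 3 + 1 = 4)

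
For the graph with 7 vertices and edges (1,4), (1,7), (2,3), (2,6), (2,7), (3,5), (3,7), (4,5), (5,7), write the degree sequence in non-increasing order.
[4, 3, 3, 3, 2, 2, 1] (degrees: deg(1)=2, deg(2)=3, deg(3)=3, deg(4)=2, deg(5)=3, deg(6)=1, deg(7)=4)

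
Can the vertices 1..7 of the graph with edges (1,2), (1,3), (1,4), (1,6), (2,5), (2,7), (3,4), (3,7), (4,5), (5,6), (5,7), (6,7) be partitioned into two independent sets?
No (odd cycle of length 3: 3 -> 1 -> 4 -> 3)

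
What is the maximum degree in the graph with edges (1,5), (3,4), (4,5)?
2 (attained at vertices 4, 5)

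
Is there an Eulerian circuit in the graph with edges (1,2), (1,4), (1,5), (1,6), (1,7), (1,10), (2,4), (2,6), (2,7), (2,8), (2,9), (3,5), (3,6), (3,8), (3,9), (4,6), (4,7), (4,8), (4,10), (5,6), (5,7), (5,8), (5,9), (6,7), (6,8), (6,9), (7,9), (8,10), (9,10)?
Yes (the graph is connected and all 10 vertices have even degree)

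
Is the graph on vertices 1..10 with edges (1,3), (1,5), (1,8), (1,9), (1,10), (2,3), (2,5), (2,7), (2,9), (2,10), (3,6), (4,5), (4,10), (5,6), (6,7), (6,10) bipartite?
Yes. Partition: {1, 2, 4, 6}, {3, 5, 7, 8, 9, 10}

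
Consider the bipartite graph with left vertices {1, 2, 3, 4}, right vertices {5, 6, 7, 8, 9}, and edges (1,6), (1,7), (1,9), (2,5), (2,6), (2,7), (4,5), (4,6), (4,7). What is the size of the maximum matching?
3 (matching: (1,9), (2,7), (4,6); upper bound min(|L|,|R|) = min(4,5) = 4)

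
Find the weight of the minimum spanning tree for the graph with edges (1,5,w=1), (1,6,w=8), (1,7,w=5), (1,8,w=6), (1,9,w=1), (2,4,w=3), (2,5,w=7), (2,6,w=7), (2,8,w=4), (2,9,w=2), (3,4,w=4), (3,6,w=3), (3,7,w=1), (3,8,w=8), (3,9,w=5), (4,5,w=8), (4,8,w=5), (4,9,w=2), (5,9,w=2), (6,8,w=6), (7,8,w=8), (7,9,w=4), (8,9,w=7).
18 (MST edges: (1,5,w=1), (1,9,w=1), (2,8,w=4), (2,9,w=2), (3,4,w=4), (3,6,w=3), (3,7,w=1), (4,9,w=2); sum of weights 1 + 1 + 4 + 2 + 4 + 3 + 1 + 2 = 18)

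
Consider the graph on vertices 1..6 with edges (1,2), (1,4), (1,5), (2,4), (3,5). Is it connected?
No, it has 2 components: {1, 2, 3, 4, 5}, {6}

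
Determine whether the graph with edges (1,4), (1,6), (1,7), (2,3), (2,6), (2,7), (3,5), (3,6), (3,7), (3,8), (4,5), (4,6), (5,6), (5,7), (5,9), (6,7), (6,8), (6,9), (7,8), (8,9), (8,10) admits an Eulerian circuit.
No (8 vertices have odd degree: {1, 2, 3, 4, 5, 8, 9, 10}; Eulerian circuit requires 0)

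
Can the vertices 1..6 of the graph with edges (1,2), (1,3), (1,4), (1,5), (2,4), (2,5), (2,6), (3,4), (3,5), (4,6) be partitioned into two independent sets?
No (odd cycle of length 3: 4 -> 1 -> 3 -> 4)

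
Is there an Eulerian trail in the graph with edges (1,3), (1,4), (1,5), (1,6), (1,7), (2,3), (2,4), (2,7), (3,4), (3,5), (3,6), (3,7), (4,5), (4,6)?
No (6 vertices have odd degree: {1, 2, 4, 5, 6, 7}; Eulerian path requires 0 or 2)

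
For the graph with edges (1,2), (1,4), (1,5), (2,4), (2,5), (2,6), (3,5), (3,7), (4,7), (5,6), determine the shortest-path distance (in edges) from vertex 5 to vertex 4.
2 (path: 5 -> 2 -> 4, 2 edges)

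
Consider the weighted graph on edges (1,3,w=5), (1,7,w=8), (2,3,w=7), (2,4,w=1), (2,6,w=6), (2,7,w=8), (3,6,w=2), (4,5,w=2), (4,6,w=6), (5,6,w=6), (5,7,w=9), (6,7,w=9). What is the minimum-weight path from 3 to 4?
8 (path: 3 -> 6 -> 4; weights 2 + 6 = 8)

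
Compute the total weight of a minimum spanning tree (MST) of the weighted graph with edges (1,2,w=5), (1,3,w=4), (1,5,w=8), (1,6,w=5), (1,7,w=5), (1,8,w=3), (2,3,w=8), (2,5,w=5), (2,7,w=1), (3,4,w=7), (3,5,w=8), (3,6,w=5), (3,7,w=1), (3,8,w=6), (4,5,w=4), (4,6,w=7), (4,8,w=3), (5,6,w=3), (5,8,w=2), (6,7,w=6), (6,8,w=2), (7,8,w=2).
14 (MST edges: (1,8,w=3), (2,7,w=1), (3,7,w=1), (4,8,w=3), (5,8,w=2), (6,8,w=2), (7,8,w=2); sum of weights 3 + 1 + 1 + 3 + 2 + 2 + 2 = 14)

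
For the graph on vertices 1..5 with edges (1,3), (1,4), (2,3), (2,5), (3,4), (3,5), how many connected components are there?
1 (components: {1, 2, 3, 4, 5})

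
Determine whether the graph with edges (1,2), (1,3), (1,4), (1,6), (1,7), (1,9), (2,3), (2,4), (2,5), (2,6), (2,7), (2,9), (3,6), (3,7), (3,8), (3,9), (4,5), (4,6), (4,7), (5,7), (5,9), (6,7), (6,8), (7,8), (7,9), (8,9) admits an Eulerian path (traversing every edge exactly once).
Yes (the graph is connected and exactly 2 vertices have odd degree: {2, 4}; any Eulerian path must start and end at those)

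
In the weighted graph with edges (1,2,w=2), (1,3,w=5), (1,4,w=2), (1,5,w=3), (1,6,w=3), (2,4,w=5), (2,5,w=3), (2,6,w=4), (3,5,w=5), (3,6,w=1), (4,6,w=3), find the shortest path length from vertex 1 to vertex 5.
3 (path: 1 -> 5; weights 3 = 3)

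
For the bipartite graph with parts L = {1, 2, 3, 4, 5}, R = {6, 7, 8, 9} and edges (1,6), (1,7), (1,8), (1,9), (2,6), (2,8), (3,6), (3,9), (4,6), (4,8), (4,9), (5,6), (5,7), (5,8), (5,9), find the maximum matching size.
4 (matching: (1,9), (2,8), (3,6), (5,7); upper bound min(|L|,|R|) = min(5,4) = 4)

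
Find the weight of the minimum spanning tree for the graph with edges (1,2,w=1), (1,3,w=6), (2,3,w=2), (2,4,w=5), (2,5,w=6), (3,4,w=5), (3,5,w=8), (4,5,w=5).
13 (MST edges: (1,2,w=1), (2,3,w=2), (2,4,w=5), (4,5,w=5); sum of weights 1 + 2 + 5 + 5 = 13)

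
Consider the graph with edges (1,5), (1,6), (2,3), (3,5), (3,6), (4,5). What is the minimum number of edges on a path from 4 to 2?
3 (path: 4 -> 5 -> 3 -> 2, 3 edges)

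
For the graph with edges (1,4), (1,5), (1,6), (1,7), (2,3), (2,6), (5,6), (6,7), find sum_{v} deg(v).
16 (handshake: sum of degrees = 2|E| = 2 x 8 = 16)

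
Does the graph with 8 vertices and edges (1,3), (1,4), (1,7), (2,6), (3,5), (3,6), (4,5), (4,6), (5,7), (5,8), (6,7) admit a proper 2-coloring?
Yes. Partition: {1, 5, 6}, {2, 3, 4, 7, 8}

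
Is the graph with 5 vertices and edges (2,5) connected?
No, it has 4 components: {1}, {2, 5}, {3}, {4}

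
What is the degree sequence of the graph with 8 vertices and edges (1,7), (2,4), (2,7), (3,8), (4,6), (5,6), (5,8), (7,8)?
[3, 3, 2, 2, 2, 2, 1, 1] (degrees: deg(1)=1, deg(2)=2, deg(3)=1, deg(4)=2, deg(5)=2, deg(6)=2, deg(7)=3, deg(8)=3)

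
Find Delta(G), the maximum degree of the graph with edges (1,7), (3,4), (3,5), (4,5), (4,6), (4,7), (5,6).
4 (attained at vertex 4)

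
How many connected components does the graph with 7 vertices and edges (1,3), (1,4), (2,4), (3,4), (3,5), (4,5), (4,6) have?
2 (components: {1, 2, 3, 4, 5, 6}, {7})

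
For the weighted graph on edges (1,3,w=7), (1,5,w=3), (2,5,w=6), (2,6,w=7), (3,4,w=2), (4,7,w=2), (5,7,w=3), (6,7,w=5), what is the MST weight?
21 (MST edges: (1,5,w=3), (2,5,w=6), (3,4,w=2), (4,7,w=2), (5,7,w=3), (6,7,w=5); sum of weights 3 + 6 + 2 + 2 + 3 + 5 = 21)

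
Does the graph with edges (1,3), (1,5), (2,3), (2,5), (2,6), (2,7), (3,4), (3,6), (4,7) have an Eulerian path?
Yes — and in fact it has an Eulerian circuit (the graph is connected and all 7 vertices have even degree)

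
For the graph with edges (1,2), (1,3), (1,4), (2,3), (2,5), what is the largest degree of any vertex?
3 (attained at vertices 1, 2)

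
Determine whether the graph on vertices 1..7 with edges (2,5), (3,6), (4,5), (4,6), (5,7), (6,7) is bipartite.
Yes. Partition: {1, 2, 3, 4, 7}, {5, 6}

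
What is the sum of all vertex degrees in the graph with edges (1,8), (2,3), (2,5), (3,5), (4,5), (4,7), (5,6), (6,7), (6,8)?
18 (handshake: sum of degrees = 2|E| = 2 x 9 = 18)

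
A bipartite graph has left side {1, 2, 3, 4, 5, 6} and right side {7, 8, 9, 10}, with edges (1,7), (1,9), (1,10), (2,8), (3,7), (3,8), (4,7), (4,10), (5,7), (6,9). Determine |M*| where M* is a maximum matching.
4 (matching: (1,10), (2,8), (3,7), (6,9); upper bound min(|L|,|R|) = min(6,4) = 4)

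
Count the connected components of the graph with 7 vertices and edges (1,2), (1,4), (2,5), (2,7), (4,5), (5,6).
2 (components: {1, 2, 4, 5, 6, 7}, {3})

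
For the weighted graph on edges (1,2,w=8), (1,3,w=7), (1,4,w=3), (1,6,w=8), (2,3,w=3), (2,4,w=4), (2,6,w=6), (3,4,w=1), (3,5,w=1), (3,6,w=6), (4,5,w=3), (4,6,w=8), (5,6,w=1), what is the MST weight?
9 (MST edges: (1,4,w=3), (2,3,w=3), (3,4,w=1), (3,5,w=1), (5,6,w=1); sum of weights 3 + 3 + 1 + 1 + 1 = 9)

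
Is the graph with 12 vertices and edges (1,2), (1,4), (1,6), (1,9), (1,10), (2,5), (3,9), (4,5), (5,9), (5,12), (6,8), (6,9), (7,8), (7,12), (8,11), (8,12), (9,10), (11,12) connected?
Yes (BFS from 1 visits [1, 2, 4, 6, 9, 10, 5, 8, 3, 12, 7, 11] — all 12 vertices reached)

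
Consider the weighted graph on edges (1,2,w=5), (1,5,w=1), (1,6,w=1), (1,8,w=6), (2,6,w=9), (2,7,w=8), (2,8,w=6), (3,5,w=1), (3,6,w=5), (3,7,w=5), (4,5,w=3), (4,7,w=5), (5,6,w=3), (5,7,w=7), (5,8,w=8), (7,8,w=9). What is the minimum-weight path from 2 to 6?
6 (path: 2 -> 1 -> 6; weights 5 + 1 = 6)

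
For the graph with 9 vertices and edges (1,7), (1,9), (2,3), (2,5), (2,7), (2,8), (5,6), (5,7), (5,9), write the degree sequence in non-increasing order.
[4, 4, 3, 2, 2, 1, 1, 1, 0] (degrees: deg(1)=2, deg(2)=4, deg(3)=1, deg(4)=0, deg(5)=4, deg(6)=1, deg(7)=3, deg(8)=1, deg(9)=2)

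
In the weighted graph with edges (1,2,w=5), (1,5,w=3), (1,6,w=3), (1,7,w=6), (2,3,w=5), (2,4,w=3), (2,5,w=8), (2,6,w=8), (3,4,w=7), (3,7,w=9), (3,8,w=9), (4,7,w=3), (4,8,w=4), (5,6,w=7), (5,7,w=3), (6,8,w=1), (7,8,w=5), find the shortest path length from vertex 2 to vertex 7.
6 (path: 2 -> 4 -> 7; weights 3 + 3 = 6)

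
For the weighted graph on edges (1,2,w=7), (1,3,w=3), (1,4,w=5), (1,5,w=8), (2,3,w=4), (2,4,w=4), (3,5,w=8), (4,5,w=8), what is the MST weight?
19 (MST edges: (1,3,w=3), (1,5,w=8), (2,3,w=4), (2,4,w=4); sum of weights 3 + 8 + 4 + 4 = 19)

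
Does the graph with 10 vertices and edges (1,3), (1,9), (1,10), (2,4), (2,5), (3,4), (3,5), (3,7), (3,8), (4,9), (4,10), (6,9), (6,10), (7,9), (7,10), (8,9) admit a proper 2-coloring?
Yes. Partition: {1, 4, 5, 6, 7, 8}, {2, 3, 9, 10}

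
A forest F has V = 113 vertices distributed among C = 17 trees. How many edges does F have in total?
96 (Each of the 17 component trees on V_i vertices has V_i - 1 edges; summing gives V - C = 113 - 17 = 96)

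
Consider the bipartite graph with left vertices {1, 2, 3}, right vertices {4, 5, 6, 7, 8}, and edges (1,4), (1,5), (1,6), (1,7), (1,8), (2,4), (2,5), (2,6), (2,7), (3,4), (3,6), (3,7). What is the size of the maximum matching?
3 (matching: (1,8), (2,7), (3,6); upper bound min(|L|,|R|) = min(3,5) = 3)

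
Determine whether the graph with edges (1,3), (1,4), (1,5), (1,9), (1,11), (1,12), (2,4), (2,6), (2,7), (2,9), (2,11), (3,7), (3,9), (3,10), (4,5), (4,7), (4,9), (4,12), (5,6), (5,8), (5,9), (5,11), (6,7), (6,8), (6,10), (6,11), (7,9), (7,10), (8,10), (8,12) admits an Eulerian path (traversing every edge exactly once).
Yes (the graph is connected and exactly 2 vertices have odd degree: {2, 12}; any Eulerian path must start and end at those)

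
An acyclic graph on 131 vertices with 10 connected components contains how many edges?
121 (Each of the 10 component trees on V_i vertices has V_i - 1 edges; summing gives V - C = 131 - 10 = 121)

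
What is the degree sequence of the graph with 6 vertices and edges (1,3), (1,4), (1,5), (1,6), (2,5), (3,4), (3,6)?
[4, 3, 2, 2, 2, 1] (degrees: deg(1)=4, deg(2)=1, deg(3)=3, deg(4)=2, deg(5)=2, deg(6)=2)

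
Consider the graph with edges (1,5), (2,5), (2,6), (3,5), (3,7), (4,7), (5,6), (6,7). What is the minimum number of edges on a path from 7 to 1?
3 (path: 7 -> 3 -> 5 -> 1, 3 edges)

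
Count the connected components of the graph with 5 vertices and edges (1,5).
4 (components: {1, 5}, {2}, {3}, {4})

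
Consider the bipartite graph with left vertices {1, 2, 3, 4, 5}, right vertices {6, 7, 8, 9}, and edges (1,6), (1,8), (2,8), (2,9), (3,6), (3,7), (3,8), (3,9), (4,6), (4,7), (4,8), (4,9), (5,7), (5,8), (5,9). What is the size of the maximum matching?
4 (matching: (1,8), (2,9), (3,7), (4,6); upper bound min(|L|,|R|) = min(5,4) = 4)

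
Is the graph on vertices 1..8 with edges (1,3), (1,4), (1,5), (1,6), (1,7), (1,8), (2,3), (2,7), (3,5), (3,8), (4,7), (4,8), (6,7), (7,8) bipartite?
No (odd cycle of length 3: 3 -> 1 -> 5 -> 3)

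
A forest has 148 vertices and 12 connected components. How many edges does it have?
136 (Each of the 12 component trees on V_i vertices has V_i - 1 edges; summing gives V - C = 148 - 12 = 136)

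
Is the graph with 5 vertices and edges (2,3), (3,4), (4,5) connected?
No, it has 2 components: {1}, {2, 3, 4, 5}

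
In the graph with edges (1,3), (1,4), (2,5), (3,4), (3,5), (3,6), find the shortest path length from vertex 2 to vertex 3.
2 (path: 2 -> 5 -> 3, 2 edges)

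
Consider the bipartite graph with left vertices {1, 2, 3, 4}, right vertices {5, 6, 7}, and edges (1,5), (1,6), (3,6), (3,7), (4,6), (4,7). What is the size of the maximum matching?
3 (matching: (1,5), (3,7), (4,6); upper bound min(|L|,|R|) = min(4,3) = 3)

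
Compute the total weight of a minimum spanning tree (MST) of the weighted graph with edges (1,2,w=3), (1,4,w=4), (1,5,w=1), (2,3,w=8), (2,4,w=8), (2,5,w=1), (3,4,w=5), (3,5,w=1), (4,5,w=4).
7 (MST edges: (1,4,w=4), (1,5,w=1), (2,5,w=1), (3,5,w=1); sum of weights 4 + 1 + 1 + 1 = 7)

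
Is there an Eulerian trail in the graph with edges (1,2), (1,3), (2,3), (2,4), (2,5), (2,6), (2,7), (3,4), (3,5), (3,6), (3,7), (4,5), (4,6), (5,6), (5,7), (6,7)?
Yes (the graph is connected and exactly 2 vertices have odd degree: {5, 6}; any Eulerian path must start and end at those)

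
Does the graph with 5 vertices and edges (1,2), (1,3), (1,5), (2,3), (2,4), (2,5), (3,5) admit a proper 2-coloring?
No (odd cycle of length 3: 2 -> 1 -> 5 -> 2)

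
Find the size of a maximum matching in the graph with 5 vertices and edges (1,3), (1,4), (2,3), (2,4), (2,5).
2 (matching: (1,4), (2,5); upper bound floor(n/2) = floor(5/2) = 2)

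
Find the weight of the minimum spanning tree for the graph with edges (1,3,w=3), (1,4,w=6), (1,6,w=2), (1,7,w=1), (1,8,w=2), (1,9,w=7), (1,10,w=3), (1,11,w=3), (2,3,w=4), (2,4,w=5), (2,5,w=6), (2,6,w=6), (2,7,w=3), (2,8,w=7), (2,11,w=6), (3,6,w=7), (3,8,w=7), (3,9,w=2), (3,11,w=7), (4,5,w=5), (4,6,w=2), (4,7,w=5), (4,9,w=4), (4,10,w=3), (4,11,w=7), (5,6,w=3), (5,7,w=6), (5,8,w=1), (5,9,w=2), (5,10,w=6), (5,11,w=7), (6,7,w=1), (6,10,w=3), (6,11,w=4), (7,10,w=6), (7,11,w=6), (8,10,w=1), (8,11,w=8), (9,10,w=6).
18 (MST edges: (1,7,w=1), (1,8,w=2), (1,11,w=3), (2,7,w=3), (3,9,w=2), (4,6,w=2), (5,8,w=1), (5,9,w=2), (6,7,w=1), (8,10,w=1); sum of weights 1 + 2 + 3 + 3 + 2 + 2 + 1 + 2 + 1 + 1 = 18)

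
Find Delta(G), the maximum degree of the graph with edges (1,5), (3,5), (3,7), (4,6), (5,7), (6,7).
3 (attained at vertices 5, 7)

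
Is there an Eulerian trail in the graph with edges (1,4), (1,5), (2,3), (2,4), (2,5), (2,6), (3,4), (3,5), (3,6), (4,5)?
Yes — and in fact it has an Eulerian circuit (the graph is connected and all 6 vertices have even degree)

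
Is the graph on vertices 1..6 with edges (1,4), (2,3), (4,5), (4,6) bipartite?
Yes. Partition: {1, 2, 5, 6}, {3, 4}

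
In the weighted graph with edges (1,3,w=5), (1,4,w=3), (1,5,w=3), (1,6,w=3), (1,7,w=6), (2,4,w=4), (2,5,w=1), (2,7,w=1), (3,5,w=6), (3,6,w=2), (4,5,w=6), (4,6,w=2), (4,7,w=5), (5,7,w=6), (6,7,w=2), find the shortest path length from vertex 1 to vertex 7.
5 (path: 1 -> 6 -> 7; weights 3 + 2 = 5)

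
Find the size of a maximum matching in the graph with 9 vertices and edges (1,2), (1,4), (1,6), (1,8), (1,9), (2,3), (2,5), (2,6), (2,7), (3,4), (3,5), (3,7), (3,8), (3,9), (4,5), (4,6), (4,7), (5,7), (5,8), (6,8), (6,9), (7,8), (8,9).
4 (matching: (2,7), (3,9), (4,5), (6,8); upper bound floor(n/2) = floor(9/2) = 4)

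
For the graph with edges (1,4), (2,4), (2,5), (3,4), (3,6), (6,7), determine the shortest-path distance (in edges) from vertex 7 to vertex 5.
5 (path: 7 -> 6 -> 3 -> 4 -> 2 -> 5, 5 edges)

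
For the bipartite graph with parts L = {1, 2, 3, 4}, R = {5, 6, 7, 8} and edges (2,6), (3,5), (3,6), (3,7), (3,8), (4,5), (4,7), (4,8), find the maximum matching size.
3 (matching: (2,6), (3,8), (4,7); upper bound min(|L|,|R|) = min(4,4) = 4)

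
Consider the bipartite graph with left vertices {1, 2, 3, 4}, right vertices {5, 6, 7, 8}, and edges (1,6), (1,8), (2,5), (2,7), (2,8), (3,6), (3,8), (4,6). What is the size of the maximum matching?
3 (matching: (1,8), (2,7), (3,6); upper bound min(|L|,|R|) = min(4,4) = 4)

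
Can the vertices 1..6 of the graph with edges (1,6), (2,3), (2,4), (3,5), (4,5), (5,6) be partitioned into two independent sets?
Yes. Partition: {1, 2, 5}, {3, 4, 6}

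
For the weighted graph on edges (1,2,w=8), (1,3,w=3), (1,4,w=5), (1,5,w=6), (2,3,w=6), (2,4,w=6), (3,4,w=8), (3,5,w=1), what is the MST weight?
15 (MST edges: (1,3,w=3), (1,4,w=5), (2,3,w=6), (3,5,w=1); sum of weights 3 + 5 + 6 + 1 = 15)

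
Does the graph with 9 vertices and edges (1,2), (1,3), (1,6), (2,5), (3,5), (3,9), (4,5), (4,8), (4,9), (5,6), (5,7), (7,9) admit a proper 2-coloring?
Yes. Partition: {1, 5, 8, 9}, {2, 3, 4, 6, 7}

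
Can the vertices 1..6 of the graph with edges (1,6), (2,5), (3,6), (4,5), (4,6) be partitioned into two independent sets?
Yes. Partition: {1, 2, 3, 4}, {5, 6}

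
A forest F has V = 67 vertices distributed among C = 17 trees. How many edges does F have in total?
50 (Each of the 17 component trees on V_i vertices has V_i - 1 edges; summing gives V - C = 67 - 17 = 50)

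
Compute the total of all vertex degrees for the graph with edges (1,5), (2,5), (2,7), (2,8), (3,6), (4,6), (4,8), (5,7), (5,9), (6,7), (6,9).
22 (handshake: sum of degrees = 2|E| = 2 x 11 = 22)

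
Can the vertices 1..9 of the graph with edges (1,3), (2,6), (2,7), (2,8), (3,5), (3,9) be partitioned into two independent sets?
Yes. Partition: {1, 2, 4, 5, 9}, {3, 6, 7, 8}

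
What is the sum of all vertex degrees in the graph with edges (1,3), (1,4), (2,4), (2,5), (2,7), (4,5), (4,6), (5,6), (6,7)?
18 (handshake: sum of degrees = 2|E| = 2 x 9 = 18)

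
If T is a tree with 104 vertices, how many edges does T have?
103 (A tree on V vertices has V - 1 edges, so 104 - 1 = 103)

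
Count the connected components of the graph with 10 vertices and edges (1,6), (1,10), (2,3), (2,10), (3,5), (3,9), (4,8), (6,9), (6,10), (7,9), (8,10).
1 (components: {1, 2, 3, 4, 5, 6, 7, 8, 9, 10})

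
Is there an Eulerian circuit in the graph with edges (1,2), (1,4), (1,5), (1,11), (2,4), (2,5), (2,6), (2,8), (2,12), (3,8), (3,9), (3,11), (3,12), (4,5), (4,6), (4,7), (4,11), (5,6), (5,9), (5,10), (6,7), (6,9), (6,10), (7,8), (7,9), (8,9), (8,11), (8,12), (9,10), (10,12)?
Yes (the graph is connected and all 12 vertices have even degree)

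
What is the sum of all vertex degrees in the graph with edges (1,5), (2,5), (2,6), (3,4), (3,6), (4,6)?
12 (handshake: sum of degrees = 2|E| = 2 x 6 = 12)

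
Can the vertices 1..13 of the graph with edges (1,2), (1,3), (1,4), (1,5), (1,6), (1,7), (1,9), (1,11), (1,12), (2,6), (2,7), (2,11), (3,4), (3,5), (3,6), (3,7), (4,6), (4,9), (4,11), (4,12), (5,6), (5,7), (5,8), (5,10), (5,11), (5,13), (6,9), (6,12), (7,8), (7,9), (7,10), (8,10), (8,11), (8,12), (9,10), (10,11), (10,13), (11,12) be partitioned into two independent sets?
No (odd cycle of length 3: 5 -> 1 -> 3 -> 5)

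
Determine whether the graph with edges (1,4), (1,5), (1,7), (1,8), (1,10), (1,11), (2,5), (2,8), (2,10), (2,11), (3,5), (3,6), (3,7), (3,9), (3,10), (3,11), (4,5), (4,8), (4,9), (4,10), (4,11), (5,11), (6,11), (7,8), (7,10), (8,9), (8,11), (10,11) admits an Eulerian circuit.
No (2 vertices have odd degree: {5, 9}; Eulerian circuit requires 0)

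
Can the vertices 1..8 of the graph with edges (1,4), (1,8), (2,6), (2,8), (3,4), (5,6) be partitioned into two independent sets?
Yes. Partition: {1, 2, 3, 5, 7}, {4, 6, 8}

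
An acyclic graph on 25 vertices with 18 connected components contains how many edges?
7 (Each of the 18 component trees on V_i vertices has V_i - 1 edges; summing gives V - C = 25 - 18 = 7)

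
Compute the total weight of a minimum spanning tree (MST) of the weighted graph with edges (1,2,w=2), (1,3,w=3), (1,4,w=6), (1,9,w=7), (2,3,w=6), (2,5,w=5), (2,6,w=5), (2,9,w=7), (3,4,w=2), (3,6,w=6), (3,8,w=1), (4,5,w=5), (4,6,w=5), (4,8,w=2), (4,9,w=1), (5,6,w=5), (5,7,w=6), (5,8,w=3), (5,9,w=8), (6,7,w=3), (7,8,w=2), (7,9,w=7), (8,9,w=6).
17 (MST edges: (1,2,w=2), (1,3,w=3), (3,4,w=2), (3,8,w=1), (4,9,w=1), (5,8,w=3), (6,7,w=3), (7,8,w=2); sum of weights 2 + 3 + 2 + 1 + 1 + 3 + 3 + 2 = 17)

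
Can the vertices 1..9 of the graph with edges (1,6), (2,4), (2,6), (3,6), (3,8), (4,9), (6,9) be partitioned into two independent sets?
Yes. Partition: {1, 2, 3, 5, 7, 9}, {4, 6, 8}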